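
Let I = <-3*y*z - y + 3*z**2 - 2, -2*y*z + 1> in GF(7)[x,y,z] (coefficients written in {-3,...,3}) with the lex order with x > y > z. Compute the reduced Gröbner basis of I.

G = {y - 3*z**2, z**3 + 1}

The reduced Gröbner basis is the canonical form of the ideal for this ordering.

f_1 = -3*y*z - y + 3*z**2 - 2, LT = y*z.
f_2 = -2*y*z + 1, LT = y*z.

S(f_1,f_2): lcm = y*z. S = -2*y - z**2.
  leading term y: no divisor's leading term divides it; move -2*y to the remainder.
  leading term z**2: no divisor's leading term divides it; move -z**2 to the remainder.
  remainder -2*y - z**2 ≠ 0; add g_3 = -2*y - z**2 to the basis.

S(f_1,g_3): lcm = y*z. S = -2*y + 3*z**3 - z**2 + 3.
  leading term y: subtract (1)·g_3 from -2*y + 3*z**3 - z**2 + 3 → 3*z**3 + 3
  leading term z**3: no divisor's leading term divides it; move 3*z**3 to the remainder.
  leading term 1: no divisor's leading term divides it; move 3 to the remainder.
  remainder 3*z**3 + 3 ≠ 0; add g_4 = 3*z**3 + 3 to the basis.

The other S-polynomials (S(f_2,g_3), S(f_1,g_4), S(f_2,g_4), S(g_3,g_4)) all reduce to 0 modulo the current basis, so we have a Gröbner basis.
Inter-reduce: drop elements whose leading term is divisible by another's, tail-reduce, and make monic.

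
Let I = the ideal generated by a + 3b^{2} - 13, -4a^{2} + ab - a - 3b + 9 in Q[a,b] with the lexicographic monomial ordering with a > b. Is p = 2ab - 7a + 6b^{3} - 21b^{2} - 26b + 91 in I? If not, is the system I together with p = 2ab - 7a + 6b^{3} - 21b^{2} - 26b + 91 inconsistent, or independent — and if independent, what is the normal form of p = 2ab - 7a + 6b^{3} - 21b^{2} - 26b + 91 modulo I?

2ab - 7a + 6b^{3} - 21b^{2} - 26b + 91 lies in I (it reduces to 0).

First compute the reduced Gröbner basis of I by Buchberger's algorithm.
f_1 = a + 3b^{2} - 13, LT = a.
f_2 = -4a^{2} + ab - a - 3b + 9, LT = a^{2}.

S(f_1,f_2): lcm = a^{2}. S = 3ab^{2} + \tfrac{1}{4}ab - \tfrac{53}{4}a - \tfrac{3}{4}b + \tfrac{9}{4}.
  leading term ab^{2}: subtract (3b^{2})·f_1 from 3ab^{2} + \tfrac{1}{4}ab - \tfrac{53}{4}a - \tfrac{3}{4}b + \tfrac{9}{4} → \tfrac{1}{4}ab - \tfrac{53}{4}a - 9b^{4} + 39b^{2} - \tfrac{3}{4}b + \tfrac{9}{4}
  leading term ab: subtract (\tfrac{1}{4}b)·f_1 from \tfrac{1}{4}ab - \tfrac{53}{4}a - 9b^{4} + 39b^{2} - \tfrac{3}{4}b + \tfrac{9}{4} → -\tfrac{53}{4}a - 9b^{4} - \tfrac{3}{4}b^{3} + 39b^{2} + \tfrac{5}{2}b + \tfrac{9}{4}
  leading term a: subtract (-\tfrac{53}{4})·f_1 from -\tfrac{53}{4}a - 9b^{4} - \tfrac{3}{4}b^{3} + 39b^{2} + \tfrac{5}{2}b + \tfrac{9}{4} → -9b^{4} - \tfrac{3}{4}b^{3} + \tfrac{315}{4}b^{2} + \tfrac{5}{2}b - 170
  leading term b^{4}: no divisor's leading term divides it; move -9b^{4} to the remainder.
  leading term b^{3}: no divisor's leading term divides it; move -\tfrac{3}{4}b^{3} to the remainder.
  leading term b^{2}: no divisor's leading term divides it; move \tfrac{315}{4}b^{2} to the remainder.
  leading term b: no divisor's leading term divides it; move \tfrac{5}{2}b to the remainder.
  leading term 1: no divisor's leading term divides it; move -170 to the remainder.
  remainder -9b^{4} - \tfrac{3}{4}b^{3} + \tfrac{315}{4}b^{2} + \tfrac{5}{2}b - 170 ≠ 0; add h_3 = -9b^{4} - \tfrac{3}{4}b^{3} + \tfrac{315}{4}b^{2} + \tfrac{5}{2}b - 170 to the basis.

The other S-polynomials (S(f_1,h_3), S(f_2,h_3)) all reduce to 0 modulo the current basis, so we have a Gröbner basis.
Inter-reduce: drop elements whose leading term is divisible by another's, tail-reduce, and make monic.
Reduced Gröbner basis: {a + 3b^{2} - 13, b^{4} + \tfrac{1}{12}b^{3} - \tfrac{35}{4}b^{2} - \tfrac{5}{18}b + \tfrac{170}{9}}.
Label its elements g_1 = a + 3b^{2} - 13, g_2 = b^{4} + \tfrac{1}{12}b^{3} - \tfrac{35}{4}b^{2} - \tfrac{5}{18}b + \tfrac{170}{9}.

Reduce p = 2ab - 7a + 6b^{3} - 21b^{2} - 26b + 91 modulo G:
  leading term ab: subtract (2b)·g_1 from 2ab - 7a + 6b^{3} - 21b^{2} - 26b + 91 → -7a - 21b^{2} + 91
  leading term a: subtract (-7)·g_1 from -7a - 21b^{2} + 91 → 0
  normal form = 0.
Since the normal form is 0, p ∈ I.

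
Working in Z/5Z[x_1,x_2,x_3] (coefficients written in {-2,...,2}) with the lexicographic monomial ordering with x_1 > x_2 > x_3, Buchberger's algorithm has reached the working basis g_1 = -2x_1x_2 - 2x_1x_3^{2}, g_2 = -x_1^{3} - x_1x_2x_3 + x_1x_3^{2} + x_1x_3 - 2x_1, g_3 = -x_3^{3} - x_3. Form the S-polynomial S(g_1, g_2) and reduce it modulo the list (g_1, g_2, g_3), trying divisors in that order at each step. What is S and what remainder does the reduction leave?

lcm(LM(g_1), LM(g_2)) = x_1^{3}x_2.
S = (lcm/LT(g_1))·g_1 − (lcm/LT(g_2))·g_2 = x_1^{3}x_3^{2} - x_1x_2^{2}x_3 + x_1x_2x_3^{2} + x_1x_2x_3 - 2x_1x_2.
Reduce S modulo (g_1, g_2, g_3) in that order:
  leading term x_1^{3}x_3^{2}: subtract (-x_3^{2})·g_2 from x_1^{3}x_3^{2} - x_1x_2^{2}x_3 + x_1x_2x_3^{2} + x_1x_2x_3 - 2x_1x_2 → -x_1x_2^{2}x_3 - x_1x_2x_3^{3} + x_1x_2x_3^{2} + x_1x_2x_3 - 2x_1x_2 + x_1x_3^{4} + x_1x_3^{3} - 2x_1x_3^{2}
  leading term x_1x_2^{2}x_3: subtract (-2x_2x_3)·g_1 from -x_1x_2^{2}x_3 - x_1x_2x_3^{3} + x_1x_2x_3^{2} + x_1x_2x_3 - 2x_1x_2 + x_1x_3^{4} + x_1x_3^{3} - 2x_1x_3^{2} → x_1x_2x_3^{2} + x_1x_2x_3 - 2x_1x_2 + x_1x_3^{4} + x_1x_3^{3} - 2x_1x_3^{2}
  leading term x_1x_2x_3^{2}: subtract (2x_3^{2})·g_1 from x_1x_2x_3^{2} + x_1x_2x_3 - 2x_1x_2 + x_1x_3^{4} + x_1x_3^{3} - 2x_1x_3^{2} → x_1x_2x_3 - 2x_1x_2 + x_1x_3^{3} - 2x_1x_3^{2}
  leading term x_1x_2x_3: subtract (2x_3)·g_1 from x_1x_2x_3 - 2x_1x_2 + x_1x_3^{3} - 2x_1x_3^{2} → -2x_1x_2 - 2x_1x_3^{2}
  leading term x_1x_2: subtract (1)·g_1 from -2x_1x_2 - 2x_1x_3^{2} → 0
The remainder is 0, so this S-polynomial contributes no new basis element.

S(g_1, g_2) = x_1^{3}x_3^{2} - x_1x_2^{2}x_3 + x_1x_2x_3^{2} + x_1x_2x_3 - 2x_1x_2; remainder on division = 0.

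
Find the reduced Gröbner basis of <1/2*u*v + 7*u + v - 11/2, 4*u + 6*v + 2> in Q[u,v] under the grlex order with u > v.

f_1 = 1/2*u*v + 7*u + v - 11/2, LT = u*v.
f_2 = 4*u + 6*v + 2, LT = u.

S(f_1,f_2): lcm = u*v. S = -3/2*v**2 + 14*u + 3/2*v - 11.
  reduce S modulo (f_1, f_2):
  remainder -3/2*v**2 - 39/2*v - 18 ≠ 0; add g_3 = -3/2*v**2 - 39/2*v - 18 to the basis.

The other S-polynomials (S(f_1,g_3), S(f_2,g_3)) all reduce to 0 modulo the current basis, so we have a Gröbner basis.
Inter-reduce: drop elements whose leading term is divisible by another's, tail-reduce, and make monic.

G = {v**2 + 13*v + 12, u + 3/2*v + 1/2}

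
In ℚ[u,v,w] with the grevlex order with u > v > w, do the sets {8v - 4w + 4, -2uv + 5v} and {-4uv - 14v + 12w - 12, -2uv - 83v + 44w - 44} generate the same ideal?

Yes, the ideals are equal.

For a fixed monomial order, each ideal has a unique reduced Gröbner basis; comparing bases decides equality.
Buchberger on the first generating set:
f_1 = 8v - 4w + 4, LT = v.
f_2 = -2uv + 5v, LT = uv.

S(f_1,f_2): lcm = uv. S = -½uw + ½u + 5/2v.
  reduce S modulo (f_1, f_2):
  remainder -½uw + ½u + 5/4w - 5/4 ≠ 0; add g_3 = -½uw + ½u + 5/4w - 5/4 to the basis.

The other S-polynomials (S(f_1,g_3), S(f_2,g_3)) all reduce to 0 modulo the current basis, so we have a Gröbner basis.
Inter-reduce: drop elements whose leading term is divisible by another's, tail-reduce, and make monic.
Reduced Gröbner basis: {uw - u - 5/2w + 5/2, v - ½w + ½}.

Buchberger on the second generating set:
h_1 = -4uv - 14v + 12w - 12, LT = uv.
h_2 = -2uv - 83v + 44w - 44, LT = uv.

S(h_1,h_2): lcm = uv. S = -38v + 19w - 19.
  reduce S modulo (h_1, h_2):
  remainder -38v + 19w - 19 ≠ 0; add k_3 = -38v + 19w - 19 to the basis.

S(h_1,k_3): lcm = uv. S = ½uw - ½u + 7/2v - 3w + 3.
  reduce S modulo (h_1, h_2, k_3):
  remainder ½uw - ½u - 5/4w + 5/4 ≠ 0; add k_4 = ½uw - ½u - 5/4w + 5/4 to the basis.

The other S-polynomials (S(h_2,k_3), S(h_1,k_4), S(h_2,k_4), S(k_3,k_4)) all reduce to 0 modulo the current basis, so we have a Gröbner basis.
Inter-reduce: drop elements whose leading term is divisible by another's, tail-reduce, and make monic.
Reduced Gröbner basis: {uw - u - 5/2w + 5/2, v - ½w + ½}.

The two bases agree; hence the ideals are identical.
The choice of monomial ordering does not affect the verdict — as long as both bases are computed under the same ordering, their equality decides ideal equality.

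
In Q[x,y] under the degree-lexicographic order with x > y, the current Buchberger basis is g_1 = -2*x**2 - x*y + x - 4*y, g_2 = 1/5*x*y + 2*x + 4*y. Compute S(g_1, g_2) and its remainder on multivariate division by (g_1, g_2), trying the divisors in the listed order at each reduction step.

S(g_1, g_2) = 1/2*x*y**2 - 10*x**2 - 41/2*x*y + 2*y**2; remainder on division = -8*y**2 + 200*x + 430*y.

lcm(LM(g_1), LM(g_2)) = x**2*y.
S = (lcm/LT(g_1))·g_1 − (lcm/LT(g_2))·g_2 = 1/2*x*y**2 - 10*x**2 - 41/2*x*y + 2*y**2.
Reduce S modulo (g_1, g_2) in that order:
  leading term x*y**2: subtract (5/2*y)·g_2 from 1/2*x*y**2 - 10*x**2 - 41/2*x*y + 2*y**2 → -10*x**2 - 51/2*x*y - 8*y**2
  leading term x**2: subtract (5)·g_1 from -10*x**2 - 51/2*x*y - 8*y**2 → -41/2*x*y - 8*y**2 - 5*x + 20*y
  leading term x*y: subtract (-205/2)·g_2 from -41/2*x*y - 8*y**2 - 5*x + 20*y → -8*y**2 + 200*x + 430*y
  leading term y**2: no divisor's leading term divides it; move -8*y**2 to the remainder.
  leading term x: no divisor's leading term divides it; move 200*x to the remainder.
  leading term y: no divisor's leading term divides it; move 430*y to the remainder.
The remainder -8*y**2 + 200*x + 430*y is nonzero, so it would be added as the next basis element.
An S-polynomial is built so that the two leading terms cancel; whether anything survives reduction is exactly the Gröbner-basis criterion.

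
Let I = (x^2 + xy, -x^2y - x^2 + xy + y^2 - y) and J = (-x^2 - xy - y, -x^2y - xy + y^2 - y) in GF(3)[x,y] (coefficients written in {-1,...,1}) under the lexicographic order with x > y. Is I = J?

Since reduced Gröbner bases are canonical representatives of ideals under a given ordering, it suffices to compute and compare them.
Buchberger on the first generating set:
f_1 = x^2 + xy, LT = x^2.
f_2 = -x^2y - x^2 + xy + y^2 - y, LT = x^2y.

S(f_1,f_2): lcm = x^2y. S = -x^2 + xy^2 + xy + y^2 - y.
  leading term x^2: subtract (-1)·f_1 from -x^2 + xy^2 + xy + y^2 - y → xy^2 - xy + y^2 - y
  leading term xy^2: no divisor's leading term divides it; move xy^2 to the remainder.
  leading term xy: no divisor's leading term divides it; move -xy to the remainder.
  leading term y^2: no divisor's leading term divides it; move y^2 to the remainder.
  leading term y: no divisor's leading term divides it; move -y to the remainder.
  remainder xy^2 - xy + y^2 - y ≠ 0; add g_3 = xy^2 - xy + y^2 - y to the basis.

S(f_1,g_3): lcm = x^2y^2. S = x^2y + xy^3 - xy^2 + xy.
  leading term x^2y: subtract (y)·f_1 from x^2y + xy^3 - xy^2 + xy → xy^3 + xy^2 + xy
  leading term xy^3: subtract (y)·g_3 from xy^3 + xy^2 + xy → -xy^2 + xy - y^3 + y^2
  leading term xy^2: subtract (-1)·g_3 from -xy^2 + xy - y^3 + y^2 → -y^3 - y^2 - y
  leading term y^3: no divisor's leading term divides it; move -y^3 to the remainder.
  leading term y^2: no divisor's leading term divides it; move -y^2 to the remainder.
  leading term y: no divisor's leading term divides it; move -y to the remainder.
  remainder -y^3 - y^2 - y ≠ 0; add g_4 = -y^3 - y^2 - y to the basis.

The other S-polynomials (S(f_2,g_3), S(f_1,g_4), S(f_2,g_4), S(g_3,g_4)) all reduce to 0 modulo the current basis, so we have a Gröbner basis.
Inter-reduce: drop elements whose leading term is divisible by another's, tail-reduce, and make monic.
Reduced Gröbner basis: {x^2 + xy, xy^2 - xy + y^2 - y, y^3 + y^2 + y}.

Buchberger on the second generating set:
h_1 = -x^2 - xy - y, LT = x^2.
h_2 = -x^2y - xy + y^2 - y, LT = x^2y.

S(h_1,h_2): lcm = x^2y. S = xy^2 - xy - y^2 - y.
  leading term xy^2: no divisor's leading term divides it; move xy^2 to the remainder.
  leading term xy: no divisor's leading term divides it; move -xy to the remainder.
  leading term y^2: no divisor's leading term divides it; move -y^2 to the remainder.
  leading term y: no divisor's leading term divides it; move -y to the remainder.
  remainder xy^2 - xy - y^2 - y ≠ 0; add k_3 = xy^2 - xy - y^2 - y to the basis.

S(h_1,k_3): lcm = x^2y^2. S = x^2y + xy^3 + xy^2 + xy + y^3.
  leading term x^2y: subtract (-y)·h_1 from x^2y + xy^3 + xy^2 + xy + y^3 → xy^3 + xy + y^3 - y^2
  leading term xy^3: subtract (y)·k_3 from xy^3 + xy + y^3 - y^2 → xy^2 + xy - y^3
  leading term xy^2: subtract (1)·k_3 from xy^2 + xy - y^3 → -xy - y^3 + y^2 + y
  leading term xy: no divisor's leading term divides it; move -xy to the remainder.
  leading term y^3: no divisor's leading term divides it; move -y^3 to the remainder.
  leading term y^2: no divisor's leading term divides it; move y^2 to the remainder.
  leading term y: no divisor's leading term divides it; move y to the remainder.
  remainder -xy - y^3 + y^2 + y ≠ 0; add k_4 = -xy - y^3 + y^2 + y to the basis.

S(k_3,k_4): lcm = xy^2. S = -xy - y^4 + y^3 - y.
  leading term xy: subtract (1)·k_4 from -xy - y^4 + y^3 - y → -y^4 - y^3 - y^2 + y
  leading term y^4: no divisor's leading term divides it; move -y^4 to the remainder.
  leading term y^3: no divisor's leading term divides it; move -y^3 to the remainder.
  leading term y^2: no divisor's leading term divides it; move -y^2 to the remainder.
  leading term y: no divisor's leading term divides it; move y to the remainder.
  remainder -y^4 - y^3 - y^2 + y ≠ 0; add k_5 = -y^4 - y^3 - y^2 + y to the basis.

The other S-polynomials (S(h_2,k_3), S(h_1,k_4), S(h_2,k_4), S(h_1,k_5), S(h_2,k_5), S(k_3,k_5), S(k_4,k_5)) all reduce to 0 modulo the current basis, so we have a Gröbner basis.
Inter-reduce: drop elements whose leading term is divisible by another's, tail-reduce, and make monic.
Reduced Gröbner basis: {x^2 - y^3 + y^2 - y, xy + y^3 - y^2 - y, y^4 + y^3 + y^2 - y}.

These differ, so the ideals are not equal.

No, the ideals differ.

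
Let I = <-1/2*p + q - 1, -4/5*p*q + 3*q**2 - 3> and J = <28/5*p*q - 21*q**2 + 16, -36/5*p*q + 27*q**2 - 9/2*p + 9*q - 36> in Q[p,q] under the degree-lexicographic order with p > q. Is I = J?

For a fixed monomial order, each ideal has a unique reduced Gröbner basis; comparing bases decides equality.
Buchberger on the first generating set:
f_1 = -1/2*p + q - 1, LT = p.
f_2 = -4/5*p*q + 3*q**2 - 3, LT = p*q.

S(f_1,f_2): lcm = p*q. S = 7/4*q**2 + 2*q - 15/4.
  leading term q**2: no divisor's leading term divides it; move 7/4*q**2 to the remainder.
  leading term q: no divisor's leading term divides it; move 2*q to the remainder.
  leading term 1: no divisor's leading term divides it; move -15/4 to the remainder.
  remainder 7/4*q**2 + 2*q - 15/4 ≠ 0; add g_3 = 7/4*q**2 + 2*q - 15/4 to the basis.

The other S-polynomials (S(f_1,g_3), S(f_2,g_3)) all reduce to 0 modulo the current basis, so we have a Gröbner basis.
Inter-reduce: drop elements whose leading term is divisible by another's, tail-reduce, and make monic.
Reduced Gröbner basis: {q**2 + 8/7*q - 15/7, p - 2*q + 2}.

Buchberger on the second generating set:
h_1 = 28/5*p*q - 21*q**2 + 16, LT = p*q.
h_2 = -36/5*p*q + 27*q**2 - 9/2*p + 9*q - 36, LT = p*q.

S(h_1,h_2): lcm = p*q. S = -5/8*p + 5/4*q - 15/7.
  leading term p: no divisor's leading term divides it; move -5/8*p to the remainder.
  leading term q: no divisor's leading term divides it; move 5/4*q to the remainder.
  leading term 1: no divisor's leading term divides it; move -15/7 to the remainder.
  remainder -5/8*p + 5/4*q - 15/7 ≠ 0; add k_3 = -5/8*p + 5/4*q - 15/7 to the basis.

S(h_1,k_3): lcm = p*q. S = -7/4*q**2 - 24/7*q + 20/7.
  leading term q**2: no divisor's leading term divides it; move -7/4*q**2 to the remainder.
  leading term q: no divisor's leading term divides it; move -24/7*q to the remainder.
  leading term 1: no divisor's leading term divides it; move 20/7 to the remainder.
  remainder -7/4*q**2 - 24/7*q + 20/7 ≠ 0; add k_4 = -7/4*q**2 - 24/7*q + 20/7 to the basis.

The other S-polynomials (S(h_2,k_3), S(h_1,k_4), S(h_2,k_4), S(k_3,k_4)) all reduce to 0 modulo the current basis, so we have a Gröbner basis.
Inter-reduce: drop elements whose leading term is divisible by another's, tail-reduce, and make monic.
Reduced Gröbner basis: {q**2 + 96/49*q - 80/49, p - 2*q + 24/7}.

These differ, so the ideals are not equal.

No, the ideals differ.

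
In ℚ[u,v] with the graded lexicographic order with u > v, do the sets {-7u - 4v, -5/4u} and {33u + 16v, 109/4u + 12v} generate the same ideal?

Yes, the ideals are equal.

For a fixed monomial order, each ideal has a unique reduced Gröbner basis; comparing bases decides equality.
Buchberger on the first generating set:
f_1 = -7u - 4v, LT = u.
f_2 = -5/4u, LT = u.

S(f_1,f_2): lcm = u. S = 4/7v.
  leading term v: no divisor's leading term divides it; move 4/7v to the remainder.
  remainder 4/7v ≠ 0; add g_3 = 4/7v to the basis.

The other S-polynomials (S(f_1,g_3), S(f_2,g_3)) all reduce to 0 modulo the current basis, so we have a Gröbner basis.
Inter-reduce: drop elements whose leading term is divisible by another's, tail-reduce, and make monic.
Reduced Gröbner basis: {u, v}.

Buchberger on the second generating set:
h_1 = 33u + 16v, LT = u.
h_2 = 109/4u + 12v, LT = u.

S(h_1,h_2): lcm = u. S = 160/3597v.
  leading term v: no divisor's leading term divides it; move 160/3597v to the remainder.
  remainder 160/3597v ≠ 0; add k_3 = 160/3597v to the basis.

The other S-polynomials (S(h_1,k_3), S(h_2,k_3)) all reduce to 0 modulo the current basis, so we have a Gröbner basis.
Inter-reduce: drop elements whose leading term is divisible by another's, tail-reduce, and make monic.
Reduced Gröbner basis: {u, v}.

Same reduced basis, so the two generating sets span the same ideal.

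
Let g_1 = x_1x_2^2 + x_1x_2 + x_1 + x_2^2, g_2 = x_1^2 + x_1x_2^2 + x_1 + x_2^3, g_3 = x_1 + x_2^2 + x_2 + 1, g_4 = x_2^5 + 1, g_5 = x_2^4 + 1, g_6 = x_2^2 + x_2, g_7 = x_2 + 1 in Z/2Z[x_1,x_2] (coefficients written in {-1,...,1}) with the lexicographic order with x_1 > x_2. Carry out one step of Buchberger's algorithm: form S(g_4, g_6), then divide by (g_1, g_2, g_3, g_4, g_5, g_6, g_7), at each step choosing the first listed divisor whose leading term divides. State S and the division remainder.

lcm(LM(g_4), LM(g_6)) = x_2^5.
S = (lcm/LT(g_4))·g_4 − (lcm/LT(g_6))·g_6 = x_2^4 + 1.
Reduce S modulo (g_1, g_2, g_3, g_4, g_5, g_6, g_7) in that order:
  leading term x_2^4: subtract (1)·g_5 from x_2^4 + 1 → 0
The remainder is 0, so this S-polynomial contributes no new basis element.

S(g_4, g_6) = x_2^4 + 1; remainder on division = 0.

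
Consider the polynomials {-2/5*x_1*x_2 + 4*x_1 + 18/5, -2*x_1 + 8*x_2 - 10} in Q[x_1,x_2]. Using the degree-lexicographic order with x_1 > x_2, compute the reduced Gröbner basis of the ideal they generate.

f_1 = -2/5*x_1*x_2 + 4*x_1 + 18/5, LT = x_1*x_2.
f_2 = -2*x_1 + 8*x_2 - 10, LT = x_1.

S(f_1,f_2): lcm = x_1*x_2. S = 4*x_2**2 - 10*x_1 - 5*x_2 - 9.
  reduce S modulo (f_1, f_2):
  remainder 4*x_2**2 - 45*x_2 + 41 ≠ 0; add g_3 = 4*x_2**2 - 45*x_2 + 41 to the basis.

The other S-polynomials (S(f_1,g_3), S(f_2,g_3)) all reduce to 0 modulo the current basis, so we have a Gröbner basis.
Inter-reduce: drop elements whose leading term is divisible by another's, tail-reduce, and make monic.

G = {x_2**2 - 45/4*x_2 + 41/4, x_1 - 4*x_2 + 5}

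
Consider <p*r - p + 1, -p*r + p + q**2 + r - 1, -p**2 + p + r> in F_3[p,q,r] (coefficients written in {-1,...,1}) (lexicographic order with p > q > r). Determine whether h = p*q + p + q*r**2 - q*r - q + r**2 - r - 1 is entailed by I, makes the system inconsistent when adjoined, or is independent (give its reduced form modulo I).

p*q + p + q*r**2 - q*r - q + r**2 - r - 1 lies in I (it reduces to 0).

First compute the reduced Gröbner basis of I by Buchberger's algorithm.
f_1 = p*r - p + 1, LT = p*r.
f_2 = -p*r + p + q**2 + r - 1, LT = p*r.
f_3 = -p**2 + p + r, LT = p**2.

S(f_1,f_2): lcm = p*r. S = q**2 + r.
  reduce S modulo (f_1, f_2, f_3):
  remainder q**2 + r ≠ 0; add k_4 = q**2 + r to the basis.

S(f_1,f_3): lcm = p**2*r. S = -p**2 + p*r + p + r**2.
  reduce S modulo (f_1, f_2, f_3, k_4):
  remainder p + r**2 - r - 1 ≠ 0; add k_5 = p + r**2 - r - 1 to the basis.

S(f_1,k_5): lcm = p*r. S = -p - r**3 + r**2 + r + 1.
  reduce S modulo (f_1, f_2, f_3, k_4, k_5):
  remainder -r**3 - r**2 ≠ 0; add k_6 = -r**3 - r**2 to the basis.

The other S-polynomials (S(f_2,f_3), S(f_1,k_4), S(f_2,k_4), S(f_3,k_4), S(f_2,k_5), S(f_3,k_5), S(k_4,k_5), S(f_1,k_6), S(f_2,k_6), S(f_3,k_6), S(k_4,k_6), S(k_5,k_6)) all reduce to 0 modulo the current basis, so we have a Gröbner basis.
Inter-reduce: drop elements whose leading term is divisible by another's, tail-reduce, and make monic.
Reduced Gröbner basis: {p + r**2 - r - 1, q**2 + r, r**3 + r**2}.
Label its elements g_1 = p + r**2 - r - 1, g_2 = q**2 + r, g_3 = r**3 + r**2.

Reduce h = p*q + p + q*r**2 - q*r - q + r**2 - r - 1 modulo G:
  leading term p*q: subtract (q)·g_1 from p*q + p + q*r**2 - q*r - q + r**2 - r - 1 → p + r**2 - r - 1
  leading term p: subtract (1)·g_1 from p + r**2 - r - 1 → 0
  normal form = 0.
Since the normal form is 0, h ∈ I.

Ideal membership is decidable via reduction modulo a Gröbner basis.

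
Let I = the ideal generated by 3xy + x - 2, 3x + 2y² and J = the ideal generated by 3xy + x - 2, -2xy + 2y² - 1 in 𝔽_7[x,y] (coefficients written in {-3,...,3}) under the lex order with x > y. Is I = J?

Yes, the ideals are equal.

Equality of ideals is decidable: compute both reduced Gröbner bases (unique for the ordering) and check whether they agree.
Buchberger on the first generating set:
f_1 = 3xy + x - 2, LT = xy.
f_2 = 3x + 2y², LT = x.

S(f_1,f_2): lcm = xy. S = -2x - 3y³ - 3.
  leading term x: subtract (-3)·f_2 from -2x - 3y³ - 3 → -3y³ - y² - 3
  leading term y³: no divisor's leading term divides it; move -3y³ to the remainder.
  leading term y²: no divisor's leading term divides it; move -y² to the remainder.
  leading term 1: no divisor's leading term divides it; move -3 to the remainder.
  remainder -3y³ - y² - 3 ≠ 0; add g_3 = -3y³ - y² - 3 to the basis.

The other S-polynomials (S(f_1,g_3), S(f_2,g_3)) all reduce to 0 modulo the current basis, so we have a Gröbner basis.
Inter-reduce: drop elements whose leading term is divisible by another's, tail-reduce, and make monic.
Reduced Gröbner basis: {x + 3y², y³ - 2y² + 1}.

Buchberger on the second generating set:
h_1 = 3xy + x - 2, LT = xy.
h_2 = -2xy + 2y² - 1, LT = xy.

S(h_1,h_2): lcm = xy. S = -2x + y².
  leading term x: no divisor's leading term divides it; move -2x to the remainder.
  leading term y²: no divisor's leading term divides it; move y² to the remainder.
  remainder -2x + y² ≠ 0; add k_3 = -2x + y² to the basis.

S(h_1,k_3): lcm = xy. S = -2x - 3y³ - 3.
  leading term x: subtract (1)·k_3 from -2x - 3y³ - 3 → -3y³ - y² - 3
  leading term y³: no divisor's leading term divides it; move -3y³ to the remainder.
  leading term y²: no divisor's leading term divides it; move -y² to the remainder.
  leading term 1: no divisor's leading term divides it; move -3 to the remainder.
  remainder -3y³ - y² - 3 ≠ 0; add k_4 = -3y³ - y² - 3 to the basis.

The other S-polynomials (S(h_2,k_3), S(h_1,k_4), S(h_2,k_4), S(k_3,k_4)) all reduce to 0 modulo the current basis, so we have a Gröbner basis.
Inter-reduce: drop elements whose leading term is divisible by another's, tail-reduce, and make monic.
Reduced Gröbner basis: {x + 3y², y³ - 2y² + 1}.

Same reduced basis, so the two generating sets span the same ideal.
The choice of monomial ordering does not affect the verdict — as long as both bases are computed under the same ordering, their equality decides ideal equality.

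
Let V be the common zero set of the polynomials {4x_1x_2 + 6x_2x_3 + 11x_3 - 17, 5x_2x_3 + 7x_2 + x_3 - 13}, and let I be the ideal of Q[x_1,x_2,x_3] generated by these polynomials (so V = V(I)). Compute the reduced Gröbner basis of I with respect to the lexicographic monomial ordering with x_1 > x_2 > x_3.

G = {x_1x_2 - 21/10x_2 + 49/20x_3 - 7/20, x_1x_3 - 13x_1 - 49/4x_3^2 - 35/2x_3 + 119/4, x_2x_3 + 7/5x_2 + 1/5x_3 - 13/5}

f_1 = 4x_1x_2 + 6x_2x_3 + 11x_3 - 17, LT = x_1x_2.
f_2 = 5x_2x_3 + 7x_2 + x_3 - 13, LT = x_2x_3.

S(f_1,f_2): lcm = x_1x_2x_3. S = -7/5x_1x_2 - 1/5x_1x_3 + 13/5x_1 + 3/2x_2x_3^2 + 11/4x_3^2 - 17/4x_3.
  reduce S modulo (f_1, f_2):
  remainder -1/5x_1x_3 + 13/5x_1 + 49/20x_3^2 + 7/2x_3 - 119/20 ≠ 0; add g_3 = -1/5x_1x_3 + 13/5x_1 + 49/20x_3^2 + 7/2x_3 - 119/20 to the basis.

The other S-polynomials (S(f_1,g_3), S(f_2,g_3)) all reduce to 0 modulo the current basis, so we have a Gröbner basis.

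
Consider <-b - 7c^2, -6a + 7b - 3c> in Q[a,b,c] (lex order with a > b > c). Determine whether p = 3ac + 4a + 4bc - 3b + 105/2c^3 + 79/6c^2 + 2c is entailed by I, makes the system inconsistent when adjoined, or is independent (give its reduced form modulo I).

First compute the reduced Gröbner basis of I by Buchberger's algorithm.
f_1 = -b - 7c^2, LT = b.
f_2 = -6a + 7b - 3c, LT = a.

S(f_1,f_2): leading monomials are coprime, so the S-polynomial reduces to 0 (Buchberger's first criterion).
Every S-polynomial of the final basis reduces to 0, so we have a Gröbner basis.
Inter-reduce: drop elements whose leading term is divisible by another's, tail-reduce, and make monic.
Reduced Gröbner basis: {a + 49/6c^2 + 1/2c, b + 7c^2}.
Label its elements g_1 = a + 49/6c^2 + 1/2c, g_2 = b + 7c^2.

Reduce p = 3ac + 4a + 4bc - 3b + 105/2c^3 + 79/6c^2 + 2c modulo G:
  leading term ac: subtract (3c)·g_1 from 3ac + 4a + 4bc - 3b + 105/2c^3 + 79/6c^2 + 2c → 4a + 4bc - 3b + 28c^3 + 35/3c^2 + 2c
  leading term a: subtract (4)·g_1 from 4a + 4bc - 3b + 28c^3 + 35/3c^2 + 2c → 4bc - 3b + 28c^3 - 21c^2
  leading term bc: subtract (4c)·g_2 from 4bc - 3b + 28c^3 - 21c^2 → -3b - 21c^2
  leading term b: subtract (-3)·g_2 from -3b - 21c^2 → 0
  normal form = 0.
Since the normal form is 0, p ∈ I.

3ac + 4a + 4bc - 3b + 105/2c^3 + 79/6c^2 + 2c lies in I (it reduces to 0).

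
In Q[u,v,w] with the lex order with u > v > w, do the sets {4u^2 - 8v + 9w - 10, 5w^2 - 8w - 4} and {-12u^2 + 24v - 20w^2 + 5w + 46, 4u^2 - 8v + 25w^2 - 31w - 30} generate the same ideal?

For a fixed monomial order, each ideal has a unique reduced Gröbner basis; comparing bases decides equality.
Buchberger on the first generating set:
f_1 = 4u^2 - 8v + 9w - 10, LT = u^2.
f_2 = 5w^2 - 8w - 4, LT = w^2.

The S-polynomials (S(f_1,f_2)) all reduce to 0 modulo the current basis, so we have a Gröbner basis.
Inter-reduce: drop elements whose leading term is divisible by another's, tail-reduce, and make monic.
Reduced Gröbner basis: {u^2 - 2v + 9/4w - 5/2, w^2 - 8/5w - 4/5}.

Buchberger on the second generating set:
h_1 = -12u^2 + 24v - 20w^2 + 5w + 46, LT = u^2.
h_2 = 4u^2 - 8v + 25w^2 - 31w - 30, LT = u^2.

S(h_1,h_2): lcm = u^2. S = -55/12w^2 + 22/3w + 11/3.
  leading term w^2: no divisor's leading term divides it; move -55/12w^2 to the remainder.
  leading term w: no divisor's leading term divides it; move 22/3w to the remainder.
  leading term 1: no divisor's leading term divides it; move 11/3 to the remainder.
  remainder -55/12w^2 + 22/3w + 11/3 ≠ 0; add k_3 = -55/12w^2 + 22/3w + 11/3 to the basis.

The other S-polynomials (S(h_1,k_3), S(h_2,k_3)) all reduce to 0 modulo the current basis, so we have a Gröbner basis.
Inter-reduce: drop elements whose leading term is divisible by another's, tail-reduce, and make monic.
Reduced Gröbner basis: {u^2 - 2v + 9/4w - 5/2, w^2 - 8/5w - 4/5}.

These coincide, so the ideals are equal.

Yes, the ideals are equal.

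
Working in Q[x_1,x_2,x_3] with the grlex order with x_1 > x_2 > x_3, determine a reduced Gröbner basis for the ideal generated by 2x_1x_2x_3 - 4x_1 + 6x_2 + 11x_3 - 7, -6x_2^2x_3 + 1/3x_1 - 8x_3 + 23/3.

f_1 = 2x_1x_2x_3 - 4x_1 + 6x_2 + 11x_3 - 7, LT = x_1x_2x_3.
f_2 = -6x_2^2x_3 + 1/3x_1 - 8x_3 + 23/3, LT = x_2^2x_3.

S(f_1,f_2): lcm = x_1x_2^2x_3. S = 1/18x_1^2 - 2x_1x_2 - 4/3x_1x_3 + 3x_2^2 + 11/2x_2x_3 + 23/18x_1 - 7/2x_2.
  leading term x_1^2: no divisor's leading term divides it; move 1/18x_1^2 to the remainder.
  leading term x_1x_2: no divisor's leading term divides it; move -2x_1x_2 to the remainder.
  leading term x_1x_3: no divisor's leading term divides it; move -4/3x_1x_3 to the remainder.
  leading term x_2^2: no divisor's leading term divides it; move 3x_2^2 to the remainder.
  leading term x_2x_3: no divisor's leading term divides it; move 11/2x_2x_3 to the remainder.
  leading term x_1: no divisor's leading term divides it; move 23/18x_1 to the remainder.
  leading term x_2: no divisor's leading term divides it; move -7/2x_2 to the remainder.
  remainder 1/18x_1^2 - 2x_1x_2 - 4/3x_1x_3 + 3x_2^2 + 11/2x_2x_3 + 23/18x_1 - 7/2x_2 ≠ 0; add g_3 = 1/18x_1^2 - 2x_1x_2 - 4/3x_1x_3 + 3x_2^2 + 11/2x_2x_3 + 23/18x_1 - 7/2x_2 to the basis.

The other S-polynomials (S(f_1,g_3), S(f_2,g_3)) all reduce to 0 modulo the current basis, so we have a Gröbner basis.

G = {x_1x_2x_3 - 2x_1 + 3x_2 + 11/2x_3 - 7/2, x_2^2x_3 - 1/18x_1 + 4/3x_3 - 23/18, x_1^2 - 36x_1x_2 - 24x_1x_3 + 54x_2^2 + 99x_2x_3 + 23x_1 - 63x_2}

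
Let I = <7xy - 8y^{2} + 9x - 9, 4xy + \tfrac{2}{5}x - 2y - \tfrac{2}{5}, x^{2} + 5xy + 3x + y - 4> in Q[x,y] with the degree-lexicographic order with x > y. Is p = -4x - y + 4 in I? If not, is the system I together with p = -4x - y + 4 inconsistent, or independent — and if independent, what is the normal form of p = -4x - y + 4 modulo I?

First compute the reduced Gröbner basis of I by Buchberger's algorithm.
f_1 = 7xy - 8y^{2} + 9x - 9, LT = xy.
f_2 = 4xy + \tfrac{2}{5}x - 2y - \tfrac{2}{5}, LT = xy.
f_3 = x^{2} + 5xy + 3x + y - 4, LT = x^{2}.

S(f_1,f_2): lcm = xy. S = -\tfrac{8}{7}y^{2} + \tfrac{83}{70}x + \tfrac{1}{2}y - \tfrac{83}{70}.
  leading term y^{2}: no divisor's leading term divides it; move -\tfrac{8}{7}y^{2} to the remainder.
  leading term x: no divisor's leading term divides it; move \tfrac{83}{70}x to the remainder.
  leading term y: no divisor's leading term divides it; move \tfrac{1}{2}y to the remainder.
  leading term 1: no divisor's leading term divides it; move -\tfrac{83}{70} to the remainder.
  remainder -\tfrac{8}{7}y^{2} + \tfrac{83}{70}x + \tfrac{1}{2}y - \tfrac{83}{70} ≠ 0; add h_4 = -\tfrac{8}{7}y^{2} + \tfrac{83}{70}x + \tfrac{1}{2}y - \tfrac{83}{70} to the basis.

S(f_1,f_3): lcm = x^{2}y. S = -\tfrac{43}{7}xy^{2} + \tfrac{9}{7}x^{2} - 3xy - y^{2} - \tfrac{9}{7}x + 4y.
  leading term xy^{2}: subtract (-\tfrac{43}{49}y)·f_1 from -\tfrac{43}{7}xy^{2} + \tfrac{9}{7}x^{2} - 3xy - y^{2} - \tfrac{9}{7}x + 4y → -\tfrac{344}{49}y^{3} + \tfrac{9}{7}x^{2} + \tfrac{240}{49}xy - y^{2} - \tfrac{9}{7}x - \tfrac{191}{49}y
  leading term y^{3}: subtract (\tfrac{43}{7}y)·h_4 from -\tfrac{344}{49}y^{3} + \tfrac{9}{7}x^{2} + \tfrac{240}{49}xy - y^{2} - \tfrac{9}{7}x - \tfrac{191}{49}y → \tfrac{9}{7}x^{2} - \tfrac{167}{70}xy - \tfrac{57}{14}y^{2} - \tfrac{9}{7}x + \tfrac{237}{70}y
  leading term x^{2}: subtract (\tfrac{9}{7})·f_3 from \tfrac{9}{7}x^{2} - \tfrac{167}{70}xy - \tfrac{57}{14}y^{2} - \tfrac{9}{7}x + \tfrac{237}{70}y → -\tfrac{617}{70}xy - \tfrac{57}{14}y^{2} - \tfrac{36}{7}x + \tfrac{21}{10}y + \tfrac{36}{7}
  leading term xy: subtract (-\tfrac{617}{490})·f_1 from -\tfrac{617}{70}xy - \tfrac{57}{14}y^{2} - \tfrac{36}{7}x + \tfrac{21}{10}y + \tfrac{36}{7} → -\tfrac{6931}{490}y^{2} + \tfrac{3033}{490}x + \tfrac{21}{10}y - \tfrac{3033}{490}
  leading term y^{2}: subtract (\tfrac{6931}{560})·h_4 from -\tfrac{6931}{490}y^{2} + \tfrac{3033}{490}x + \tfrac{21}{10}y - \tfrac{3033}{490} → -\tfrac{47519}{5600}x - \tfrac{4579}{1120}y + \tfrac{47519}{5600}
  leading term x: no divisor's leading term divides it; move -\tfrac{47519}{5600}x to the remainder.
  leading term y: no divisor's leading term divides it; move -\tfrac{4579}{1120}y to the remainder.
  leading term 1: no divisor's leading term divides it; move \tfrac{47519}{5600} to the remainder.
  remainder -\tfrac{47519}{5600}x - \tfrac{4579}{1120}y + \tfrac{47519}{5600} ≠ 0; add h_5 = -\tfrac{47519}{5600}x - \tfrac{4579}{1120}y + \tfrac{47519}{5600} to the basis.

S(f_2,f_3): lcm = x^{2}y. S = -5xy^{2} + \tfrac{1}{10}x^{2} - \tfrac{7}{2}xy - y^{2} - \tfrac{1}{10}x + 4y.
  leading term xy^{2}: subtract (-\tfrac{5}{7}y)·f_1 from -5xy^{2} + \tfrac{1}{10}x^{2} - \tfrac{7}{2}xy - y^{2} - \tfrac{1}{10}x + 4y → -\tfrac{40}{7}y^{3} + \tfrac{1}{10}x^{2} + \tfrac{41}{14}xy - y^{2} - \tfrac{1}{10}x - \tfrac{17}{7}y
  leading term y^{3}: subtract (5y)·h_4 from -\tfrac{40}{7}y^{3} + \tfrac{1}{10}x^{2} + \tfrac{41}{14}xy - y^{2} - \tfrac{1}{10}x - \tfrac{17}{7}y → \tfrac{1}{10}x^{2} - 3xy - \tfrac{7}{2}y^{2} - \tfrac{1}{10}x + \tfrac{7}{2}y
  leading term x^{2}: subtract (\tfrac{1}{10})·f_3 from \tfrac{1}{10}x^{2} - 3xy - \tfrac{7}{2}y^{2} - \tfrac{1}{10}x + \tfrac{7}{2}y → -\tfrac{7}{2}xy - \tfrac{7}{2}y^{2} - \tfrac{2}{5}x + \tfrac{17}{5}y + \tfrac{2}{5}
  leading term xy: subtract (-\tfrac{1}{2})·f_1 from -\tfrac{7}{2}xy - \tfrac{7}{2}y^{2} - \tfrac{2}{5}x + \tfrac{17}{5}y + \tfrac{2}{5} → -\tfrac{15}{2}y^{2} + \tfrac{41}{10}x + \tfrac{17}{5}y - \tfrac{41}{10}
  leading term y^{2}: subtract (\tfrac{105}{16})·h_4 from -\tfrac{15}{2}y^{2} + \tfrac{41}{10}x + \tfrac{17}{5}y - \tfrac{41}{10} → -\tfrac{589}{160}x + \tfrac{19}{160}y + \tfrac{589}{160}
  leading term x: subtract (\tfrac{1085}{2501})·h_5 from -\tfrac{589}{160}x + \tfrac{19}{160}y + \tfrac{589}{160} → \tfrac{47329}{25010}y
  leading term y: no divisor's leading term divides it; move \tfrac{47329}{25010}y to the remainder.
  remainder \tfrac{47329}{25010}y ≠ 0; add h_6 = \tfrac{47329}{25010}y to the basis.

The other S-polynomials (S(f_1,h_4), S(f_2,h_4), S(f_3,h_4), S(f_1,h_5), S(f_2,h_5), S(f_3,h_5), S(h_4,h_5), S(f_1,h_6), S(f_2,h_6), S(f_3,h_6), S(h_4,h_6), S(h_5,h_6)) all reduce to 0 modulo the current basis, so we have a Gröbner basis.
Inter-reduce: drop elements whose leading term is divisible by another's, tail-reduce, and make monic.
Reduced Gröbner basis: {x - 1, y}.
Label its elements g_1 = x - 1, g_2 = y.

Reduce p = -4x - y + 4 modulo G:
  leading term x: subtract (-4)·g_1 from -4x - y + 4 → -y
  leading term y: subtract (-1)·g_2 from -y → 0
  normal form = 0.
Since the normal form is 0, p ∈ I.

-4x - y + 4 lies in I (it reduces to 0).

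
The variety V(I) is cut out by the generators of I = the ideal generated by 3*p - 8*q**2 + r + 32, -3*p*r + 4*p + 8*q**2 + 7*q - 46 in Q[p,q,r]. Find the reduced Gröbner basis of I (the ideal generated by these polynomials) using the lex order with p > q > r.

G = {p - 8/3*q**2 + 1/3*r + 32/3, q**2*r - 7/3*q**2 - 7/8*q - 1/8*r**2 - 23/6*r + 133/12}

f_1 = 3*p - 8*q**2 + r + 32, LT = p.
f_2 = -3*p*r + 4*p + 8*q**2 + 7*q - 46, LT = p*r.

S(f_1,f_2): lcm = p*r. S = 4/3*p - 8/3*q**2*r + 8/3*q**2 + 7/3*q + 1/3*r**2 + 32/3*r - 46/3.
  reduce S modulo (f_1, f_2):
  remainder -8/3*q**2*r + 56/9*q**2 + 7/3*q + 1/3*r**2 + 92/9*r - 266/9 ≠ 0; add g_3 = -8/3*q**2*r + 56/9*q**2 + 7/3*q + 1/3*r**2 + 92/9*r - 266/9 to the basis.

The other S-polynomials (S(f_1,g_3), S(f_2,g_3)) all reduce to 0 modulo the current basis, so we have a Gröbner basis.
Inter-reduce: drop elements whose leading term is divisible by another's, tail-reduce, and make monic.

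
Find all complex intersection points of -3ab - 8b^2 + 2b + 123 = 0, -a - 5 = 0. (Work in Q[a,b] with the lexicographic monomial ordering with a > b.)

Compute a lex Gröbner basis by Buchberger's algorithm.
f_1 = -3ab - 8b^2 + 2b + 123, LT = ab.
f_2 = -a - 5, LT = a.

S(f_1,f_2): lcm = ab. S = 8/3b^2 - 17/3b - 41.
  leading term b^2: no divisor's leading term divides it; move 8/3b^2 to the remainder.
  leading term b: no divisor's leading term divides it; move -17/3b to the remainder.
  leading term 1: no divisor's leading term divides it; move -41 to the remainder.
  remainder 8/3b^2 - 17/3b - 41 ≠ 0; add h_3 = 8/3b^2 - 17/3b - 41 to the basis.

S(f_1,h_3): lcm = ab^2. S = 17/8ab + 123/8a + 8/3b^3 - 2/3b^2 - 41b.
  leading term ab: subtract (-17/24)·f_1 from 17/8ab + 123/8a + 8/3b^3 - 2/3b^2 - 41b → 123/8a + 8/3b^3 - 19/3b^2 - 475/12b + 697/8
  leading term a: subtract (-123/8)·f_2 from 123/8a + 8/3b^3 - 19/3b^2 - 475/12b + 697/8 → 8/3b^3 - 19/3b^2 - 475/12b + 41/4
  leading term b^3: subtract (b)·h_3 from 8/3b^3 - 19/3b^2 - 475/12b + 41/4 → -2/3b^2 + 17/12b + 41/4
  leading term b^2: subtract (-1/4)·h_3 from -2/3b^2 + 17/12b + 41/4 → 0
  remainder 0.

S(f_2,h_3): leading monomials are coprime, so the S-polynomial reduces to 0 (Buchberger's first criterion).
Every S-polynomial of the final basis reduces to 0, so we have a Gröbner basis.
Inter-reduce: drop elements whose leading term is divisible by another's, tail-reduce, and make monic.
Reduced Gröbner basis: {a + 5, b^2 - 17/8b - 123/8}.

From the last basis element, b^2 - 17/8b - 123/8 = 0, so b takes values in {-3, 41/8}. Each choice, substituted upward through the basis, yields the corresponding point(s) of the solution set.
  b = -3: the earlier basis element becomes a + 5 = 0, giving a = -5 — point (-5, -3).
  b = 41/8: the earlier basis element becomes a + 5 = 0, giving a = -5 — point (-5, 41/8).

{(-5, -3), (-5, 41/8)}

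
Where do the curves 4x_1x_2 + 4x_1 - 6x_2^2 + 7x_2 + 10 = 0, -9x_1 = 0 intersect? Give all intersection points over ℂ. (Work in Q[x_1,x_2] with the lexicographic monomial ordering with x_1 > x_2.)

{(0, -5/6), (0, 2)}

Compute a lex Gröbner basis by Buchberger's algorithm.
f_1 = 4x_1x_2 + 4x_1 - 6x_2^2 + 7x_2 + 10, LT = x_1x_2.
f_2 = -9x_1, LT = x_1.

S(f_1,f_2): lcm = x_1x_2. S = x_1 - 3/2x_2^2 + 7/4x_2 + 5/2.
  leading term x_1: subtract (-1/9)·f_2 from x_1 - 3/2x_2^2 + 7/4x_2 + 5/2 → -3/2x_2^2 + 7/4x_2 + 5/2
  leading term x_2^2: no divisor's leading term divides it; move -3/2x_2^2 to the remainder.
  leading term x_2: no divisor's leading term divides it; move 7/4x_2 to the remainder.
  leading term 1: no divisor's leading term divides it; move 5/2 to the remainder.
  remainder -3/2x_2^2 + 7/4x_2 + 5/2 ≠ 0; add h_3 = -3/2x_2^2 + 7/4x_2 + 5/2 to the basis.

S(f_1,h_3): lcm = x_1x_2^2. S = 13/6x_1x_2 + 5/3x_1 - 3/2x_2^3 + 7/4x_2^2 + 5/2x_2.
  leading term x_1x_2: subtract (13/24)·f_1 from 13/6x_1x_2 + 5/3x_1 - 3/2x_2^3 + 7/4x_2^2 + 5/2x_2 → -1/2x_1 - 3/2x_2^3 + 5x_2^2 - 31/24x_2 - 65/12
  leading term x_1: subtract (1/18)·f_2 from -1/2x_1 - 3/2x_2^3 + 5x_2^2 - 31/24x_2 - 65/12 → -3/2x_2^3 + 5x_2^2 - 31/24x_2 - 65/12
  leading term x_2^3: subtract (x_2)·h_3 from -3/2x_2^3 + 5x_2^2 - 31/24x_2 - 65/12 → 13/4x_2^2 - 91/24x_2 - 65/12
  leading term x_2^2: subtract (-13/6)·h_3 from 13/4x_2^2 - 91/24x_2 - 65/12 → 0
  remainder 0.

S(f_2,h_3): leading monomials are coprime, so the S-polynomial reduces to 0 (Buchberger's first criterion).
Every S-polynomial of the final basis reduces to 0, so we have a Gröbner basis.
Inter-reduce: drop elements whose leading term is divisible by another's, tail-reduce, and make monic.
Reduced Gröbner basis: {x_1, x_2^2 - 7/6x_2 - 5/3}.

A lex Gröbner basis eliminates variables successively. Here x_2^2 - 7/6x_2 - 5/3 depends only on x_2, with roots {-5/6, 2}; lifting each root through the earlier basis elements recovers the full solutions.
  x_2 = -5/6: the earlier basis element becomes x_1 = 0, giving x_1 = 0 — point (0, -5/6).
  x_2 = 2: the earlier basis element becomes x_1 = 0, giving x_1 = 0 — point (0, 2).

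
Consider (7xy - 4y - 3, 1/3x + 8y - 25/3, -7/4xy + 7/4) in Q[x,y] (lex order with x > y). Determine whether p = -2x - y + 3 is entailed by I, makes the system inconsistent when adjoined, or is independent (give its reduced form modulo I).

-2x - y + 3 lies in I (it reduces to 0).

First compute the reduced Gröbner basis of I by Buchberger's algorithm.
f_1 = 7xy - 4y - 3, LT = xy.
f_2 = 1/3x + 8y - 25/3, LT = x.
f_3 = -7/4xy + 7/4, LT = xy.

S(f_1,f_2): lcm = xy. S = -24y^2 + 171/7y - 3/7.
  reduce S modulo (f_1, f_2, f_3):
  remainder -24y^2 + 171/7y - 3/7 ≠ 0; add h_4 = -24y^2 + 171/7y - 3/7 to the basis.

S(f_1,f_3): lcm = xy. S = -4/7y + 4/7.
  reduce S modulo (f_1, f_2, f_3, h_4):
  remainder -4/7y + 4/7 ≠ 0; add h_5 = -4/7y + 4/7 to the basis.

The other S-polynomials (S(f_2,f_3), S(f_1,h_4), S(f_2,h_4), S(f_3,h_4), S(f_1,h_5), S(f_2,h_5), S(f_3,h_5), S(h_4,h_5)) all reduce to 0 modulo the current basis, so we have a Gröbner basis.
Inter-reduce: drop elements whose leading term is divisible by another's, tail-reduce, and make monic.
Reduced Gröbner basis: {x - 1, y - 1}.
Label its elements g_1 = x - 1, g_2 = y - 1.

Reduce p = -2x - y + 3 modulo G:
  leading term x: subtract (-2)·g_1 from -2x - y + 3 → -y + 1
  leading term y: subtract (-1)·g_2 from -y + 1 → 0
  normal form = 0.
Since the normal form is 0, p ∈ I.

The remainder on division by a Gröbner basis is unique — it is the normal form.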